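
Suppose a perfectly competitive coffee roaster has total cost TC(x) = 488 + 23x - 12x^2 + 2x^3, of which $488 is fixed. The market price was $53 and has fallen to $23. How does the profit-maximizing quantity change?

Output falls from 5 to 4

AVC = 23 - 12x + 2x^2, minimized at x = 3 where min AVC = $5. MC = 23 - 24x + 6x^2.
At P = $53 ≥ min AVC, set P = MC on the rising branch: x = 5.
At P = $23 ≥ min AVC, set P = MC: x = 4. The firm stays open but cuts output.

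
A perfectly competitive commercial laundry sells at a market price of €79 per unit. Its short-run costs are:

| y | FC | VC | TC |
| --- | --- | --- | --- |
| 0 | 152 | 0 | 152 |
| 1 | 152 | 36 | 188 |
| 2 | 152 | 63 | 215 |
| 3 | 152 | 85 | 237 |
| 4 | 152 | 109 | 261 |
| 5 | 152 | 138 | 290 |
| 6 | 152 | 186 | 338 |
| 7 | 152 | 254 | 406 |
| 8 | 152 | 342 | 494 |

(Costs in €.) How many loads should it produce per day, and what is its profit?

y = 7; profit = €147

Tabulate TR − TC: y=0: -152; y=1: -109; y=2: -57; y=3: 0; y=4: 55; y=5: 105; y=6: 136; y=7: 147; y=8: 138.
Profit is maximized at y = 7. AVC there is 254/7 = €36.29 ≤ P, so producing beats shutting down (which would give -€152).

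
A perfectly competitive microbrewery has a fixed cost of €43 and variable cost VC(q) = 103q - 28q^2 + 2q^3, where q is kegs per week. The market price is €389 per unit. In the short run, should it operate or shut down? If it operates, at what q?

Strip out fixed cost: VC = 103q - 28q^2 + 2q^3. Then AVC = 103 - 28q + 2q^2 and MC = 103 - 56q + 6q^2.
AVC hits its minimum where MC = AVC, at q = 7, giving min AVC = 103 - 28·7 + 2·7^2 = €5.
Because €389 ≥ €5, revenue can cover variable cost; the firm operates.
P = MC gives -286 - 56q + 6q^2 = 0, with roots -11/3 and 13. Take the larger (rising MC): q* = 13.
Check: AVC at q = 13 is €77 ≤ P, so revenue covers variable cost.
Profit = P·q − TC = 389·13 − 1044 = €4013.

Produce at q = 13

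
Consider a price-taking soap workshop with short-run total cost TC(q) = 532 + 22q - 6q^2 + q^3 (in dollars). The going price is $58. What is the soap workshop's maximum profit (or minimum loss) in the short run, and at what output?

AVC = 22 - 6q + q^2; min AVC = $13 at q = 3. Since P = $58 ≥ min AVC, the firm produces.
MC = 22 - 12q + 3q^2. Setting P = MC and taking the root on the rising branch gives q* = 6.
TR = 58·6 = 348. TC = 532 + 132 = 664. Profit = 348 − 664 = -$316.
Shutting down would mean losing the fixed cost of $532, so operating at a loss of $316 is better by $216.

Profit = -$316 at q = 6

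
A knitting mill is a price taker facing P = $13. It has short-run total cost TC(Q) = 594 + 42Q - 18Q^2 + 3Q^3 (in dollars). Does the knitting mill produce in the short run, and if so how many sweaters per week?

From TC, MC = TC'(Q) = 42 - 36Q + 9Q^2 and AVC = VC/Q = 42 - 18Q + 3Q^2.
The AVC parabola has its vertex at Q = 18/6 = 3, where AVC = 42 - 18·3 + 3·3^2 = $15.
Since P = $13 < min AVC = $15, price fails to cover variable cost at any output.
Shutting down limits the loss to fixed cost, $594.

Shut down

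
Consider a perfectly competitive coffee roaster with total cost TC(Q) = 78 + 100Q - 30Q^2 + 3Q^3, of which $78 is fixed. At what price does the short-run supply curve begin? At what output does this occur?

The firm shuts down when price falls below the minimum of average variable cost. AVC = VC/Q = 100 - 30Q + 3Q^2.
At the minimum of AVC, MC = AVC. MC = 100 - 60Q + 9Q^2; setting MC = AVC gives 6Q^2 - 30Q = 0, so Q = 5. min AVC = 25.
For P < $25 the firm produces nothing.

$25 per unit, at Q = 5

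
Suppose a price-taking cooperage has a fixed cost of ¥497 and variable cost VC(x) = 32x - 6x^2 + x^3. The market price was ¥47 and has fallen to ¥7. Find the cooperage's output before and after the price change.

Output falls from 5 to 0 (the firm shuts down)

MC = 32 - 12x + 3x^2; the shutdown threshold is min AVC = ¥23 (at x = 3).
With P = ¥47 above the shutdown price, P = MC gives x = 5.
At P = ¥7 < min AVC = ¥23, price no longer covers variable cost at any output, so the firm shuts down: x = 0.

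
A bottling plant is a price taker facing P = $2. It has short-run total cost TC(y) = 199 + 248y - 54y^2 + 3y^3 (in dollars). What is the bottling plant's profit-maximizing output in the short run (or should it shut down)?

Shut down

From TC, MC = TC'(y) = 248 - 108y + 9y^2 and AVC = VC/y = 248 - 54y + 3y^2.
AVC hits its minimum where MC = AVC, at y = 9, giving min AVC = 248 - 54·9 + 3·9^2 = $5.
P = $2 lies below min AVC = $5; no output level covers variable cost.
Best response: produce nothing and absorb the $199 fixed cost.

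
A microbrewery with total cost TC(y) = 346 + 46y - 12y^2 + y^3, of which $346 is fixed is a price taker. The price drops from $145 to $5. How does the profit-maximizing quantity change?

Output falls from 11 to 0 (the firm shuts down)

AVC = 46 - 12y + y^2, minimized at y = 6 where min AVC = $10. MC = 46 - 24y + 3y^2.
At P = $145 ≥ min AVC, set P = MC on the rising branch: y = 11.
At P = $5 < min AVC = $10, price no longer covers variable cost at any output, so the firm shuts down: y = 0.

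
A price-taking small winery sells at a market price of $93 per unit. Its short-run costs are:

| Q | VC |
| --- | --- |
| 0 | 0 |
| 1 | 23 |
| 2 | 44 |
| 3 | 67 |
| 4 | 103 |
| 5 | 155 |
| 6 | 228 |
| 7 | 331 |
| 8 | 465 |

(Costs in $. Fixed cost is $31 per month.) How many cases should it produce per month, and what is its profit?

Q = 6; profit = $299

Compute π = P·Q − TC at each output: Q=0: -31; Q=1: 39; Q=2: 111; Q=3: 181; Q=4: 238; Q=5: 279; Q=6: 299; Q=7: 289; Q=8: 248.
Profit is maximized at Q = 6. AVC there is 228/6 = $38 ≤ P, so producing beats shutting down (which would give -$31).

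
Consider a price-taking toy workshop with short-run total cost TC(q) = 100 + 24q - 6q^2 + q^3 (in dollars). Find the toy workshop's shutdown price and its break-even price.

Shutdown price = $15; break-even price = $39

Shutdown price = min AVC. AVC = 24 - 6q + q^2, with vertex at q = 3 and minimum $15.
ATC = 100/q + 24 - 6q + q^2. Setting dATC/dq = −100/q^2 − 6 + 2q = 0 gives q = 5 (since 2·5^3 − 6·5^2 = 100).
min ATC = 100/5 + 24 − 6·5 + 5^2 = $39. That is the break-even price.
Between these two prices the firm operates at a loss; above $39 it earns a profit.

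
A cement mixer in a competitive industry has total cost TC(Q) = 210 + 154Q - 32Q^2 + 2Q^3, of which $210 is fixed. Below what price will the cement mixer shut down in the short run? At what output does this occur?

$26 per unit, at Q = 8

The shutdown price is the minimum of AVC. VC = 154Q - 32Q^2 + 2Q^3, so AVC = 154 - 32Q + 2Q^2.
At the minimum of AVC, MC = AVC. MC = 154 - 64Q + 6Q^2; setting MC = AVC gives 4Q^2 - 32Q = 0, so Q = 8. min AVC = 26.
So the shutdown price is $26.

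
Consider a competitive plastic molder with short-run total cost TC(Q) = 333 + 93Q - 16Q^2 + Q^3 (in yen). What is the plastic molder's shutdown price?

The shutdown price is the minimum of AVC. VC = 93Q - 16Q^2 + Q^3, so AVC = 93 - 16Q + Q^2.
At the minimum of AVC, MC = AVC. MC = 93 - 32Q + 3Q^2; setting MC = AVC gives 2Q^2 - 16Q = 0, so Q = 8. min AVC = 29.
So the shutdown price is ¥29.

¥29 per unit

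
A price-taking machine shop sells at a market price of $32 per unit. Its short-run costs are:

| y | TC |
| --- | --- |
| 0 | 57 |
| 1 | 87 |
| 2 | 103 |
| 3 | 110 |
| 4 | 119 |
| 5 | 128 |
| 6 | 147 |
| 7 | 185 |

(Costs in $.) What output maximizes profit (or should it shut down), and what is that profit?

Profit at each row (π = 32y − TC): y=0: -57; y=1: -55; y=2: -39; y=3: -14; y=4: 9; y=5: 32; y=6: 45; y=7: 39.
Profit is maximized at y = 6. AVC there is 90/6 = $15 ≤ P, so producing beats shutting down (which would give -$57).

y = 6; profit = $45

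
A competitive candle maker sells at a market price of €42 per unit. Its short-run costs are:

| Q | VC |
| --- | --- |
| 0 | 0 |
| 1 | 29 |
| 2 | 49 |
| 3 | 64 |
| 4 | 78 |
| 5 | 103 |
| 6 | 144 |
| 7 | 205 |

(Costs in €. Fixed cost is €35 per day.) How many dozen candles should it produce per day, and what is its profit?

Q = 6; profit = €73

Compute π = P·Q − TC at each output: Q=0: -35; Q=1: -22; Q=2: 0; Q=3: 27; Q=4: 55; Q=5: 72; Q=6: 73; Q=7: 54.
Profit is maximized at Q = 6. AVC there is 144/6 = €24 ≤ P, so producing beats shutting down (which would give -€35).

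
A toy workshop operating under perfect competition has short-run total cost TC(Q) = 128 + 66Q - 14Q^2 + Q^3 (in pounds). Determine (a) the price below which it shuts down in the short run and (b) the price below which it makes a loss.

Shutdown price = min AVC. AVC = 66 - 14Q + Q^2, with vertex at Q = 7 and minimum £17.
ATC = 128/Q + 66 - 14Q + Q^2. Setting dATC/dQ = −128/Q^2 − 14 + 2Q = 0 gives Q = 8 (since 2·8^3 − 14·8^2 = 128).
min ATC = 128/8 + 66 − 14·8 + 8^2 = £34. That is the break-even price.
Between these two prices the firm operates at a loss; above £34 it earns a profit.

Shutdown price = £17; break-even price = £34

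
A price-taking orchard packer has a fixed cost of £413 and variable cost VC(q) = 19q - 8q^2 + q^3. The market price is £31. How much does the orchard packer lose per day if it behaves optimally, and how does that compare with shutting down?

AVC = 19 - 8q + q^2; min AVC = £3 at q = 4. Since P = £31 ≥ min AVC, the firm produces.
With MC = 19 - 16q + 3q^2, P = MC on the upward-sloping part at q* = 6.
TR = 31·6 = 186. TC = 413 + 42 = 455. Profit = 186 − 455 = -£269.
That loss of £269 beats the £413 the firm would lose by shutting down; producing recovers £144 of fixed cost.

Profit = -£269 at q = 6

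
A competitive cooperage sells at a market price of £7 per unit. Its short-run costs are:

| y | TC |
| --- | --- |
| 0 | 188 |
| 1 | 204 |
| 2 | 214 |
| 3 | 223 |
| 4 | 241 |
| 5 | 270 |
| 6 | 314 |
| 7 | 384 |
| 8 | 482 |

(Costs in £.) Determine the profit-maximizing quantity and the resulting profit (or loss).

Compute π = P·y − TC at each output: y=0: -188; y=1: -197; y=2: -200; y=3: -202; y=4: -213; y=5: -235; y=6: -272; y=7: -335; y=8: -426.
Profit is highest at y = 0. Equivalently, the lowest AVC in the table is 35/3 ≈ £11.67 at y = 3, and P = £7 falls below it — price never covers variable cost, so the firm shuts down and loses only its fixed cost.

y = 0 (shut down); profit = -£188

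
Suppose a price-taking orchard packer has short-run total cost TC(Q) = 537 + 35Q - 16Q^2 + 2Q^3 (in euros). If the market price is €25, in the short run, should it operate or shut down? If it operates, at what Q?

Produce at Q = 5

Variable cost is VC = 35Q - 16Q^2 + 2Q^3, so AVC = VC/Q = 35 - 16Q + 2Q^2 and MC = dTC/dQ = 35 - 32Q + 6Q^2.
AVC hits its minimum where MC = AVC, at Q = 4, giving min AVC = 35 - 16·4 + 2·4^2 = €3.
P = €25 exceeds min AVC = €3, so the firm stays open.
Set P = MC: 25 = 35 - 32Q + 6Q^2 → 10 - 32Q + 6Q^2 = 0. The roots are Q = 1/3 and Q = 5; the profit-maximizing output is on the rising part of MC, so Q* = 5.
Check: AVC at Q = 5 is €5 ≤ P, so revenue covers variable cost.
Profit = P·Q − TC = 25·5 − 562 = -€437, a loss, but smaller than the €537 fixed cost the firm would lose by shutting down.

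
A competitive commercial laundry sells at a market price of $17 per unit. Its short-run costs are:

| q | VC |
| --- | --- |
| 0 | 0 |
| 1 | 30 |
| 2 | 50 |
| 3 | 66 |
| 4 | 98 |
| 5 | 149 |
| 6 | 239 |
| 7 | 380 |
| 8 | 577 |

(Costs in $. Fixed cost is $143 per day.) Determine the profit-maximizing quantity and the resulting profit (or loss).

q = 0 (shut down); profit = -$143

Tabulate TR − TC: q=0: -143; q=1: -156; q=2: -159; q=3: -158; q=4: -173; q=5: -207; q=6: -280; q=7: -404; q=8: -584.
Profit is highest at q = 0. Equivalently, the lowest AVC in the table is 66/3 ≈ $22 at q = 3, and P = $17 falls below it — price never covers variable cost, so the firm shuts down and loses only its fixed cost.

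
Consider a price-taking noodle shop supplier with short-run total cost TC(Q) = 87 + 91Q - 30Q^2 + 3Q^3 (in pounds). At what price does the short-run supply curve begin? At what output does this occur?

The firm shuts down when price falls below the minimum of average variable cost. AVC = VC/Q = 91 - 30Q + 3Q^2.
At the minimum of AVC, MC = AVC. MC = 91 - 60Q + 9Q^2; setting MC = AVC gives 6Q^2 - 30Q = 0, so Q = 5. min AVC = 16.
The firm shuts down for any P below £16.

£16 per unit, at Q = 5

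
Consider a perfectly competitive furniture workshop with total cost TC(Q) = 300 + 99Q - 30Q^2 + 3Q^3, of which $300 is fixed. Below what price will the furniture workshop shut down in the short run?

The shutdown price is the minimum of AVC. VC = 99Q - 30Q^2 + 3Q^3, so AVC = 99 - 30Q + 3Q^2.
At the minimum of AVC, MC = AVC. MC = 99 - 60Q + 9Q^2; setting MC = AVC gives 6Q^2 - 30Q = 0, so Q = 5. min AVC = 24.
The firm shuts down for any P below $24.

$24 per unit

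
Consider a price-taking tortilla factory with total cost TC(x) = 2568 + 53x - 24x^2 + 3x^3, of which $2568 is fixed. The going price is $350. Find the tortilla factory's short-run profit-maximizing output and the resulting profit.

Profit = -$138 at x = 9

AVC = 53 - 24x + 3x^2; min AVC = $5 at x = 4. Since P = $350 ≥ min AVC, the firm produces.
With MC = 53 - 48x + 9x^2, P = MC on the upward-sloping part at x* = 9.
TR = 350·9 = 3150. TC = 2568 + 720 = 3288. Profit = 3150 − 3288 = -$138.
Shutting down would mean losing the fixed cost of $2568, so operating at a loss of $138 is better by $2430.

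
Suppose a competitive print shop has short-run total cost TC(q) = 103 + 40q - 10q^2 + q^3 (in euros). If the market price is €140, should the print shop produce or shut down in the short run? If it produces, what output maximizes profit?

Produce at q = 10

From TC, MC = TC'(q) = 40 - 20q + 3q^2 and AVC = VC/q = 40 - 10q + q^2.
AVC hits its minimum where MC = AVC, at q = 5, giving min AVC = 40 - 10·5 + 5^2 = €15.
Because €140 ≥ €15, revenue can cover variable cost; the firm operates.
Set P = MC: 140 = 40 - 20q + 3q^2 → -100 - 20q + 3q^2 = 0. The roots are q = -10/3 and q = 10; the profit-maximizing output is on the rising part of MC, so q* = 10.
Check: AVC at q = 10 is €40 ≤ P, so revenue covers variable cost.
Profit = P·q − TC = 140·10 − 503 = €897.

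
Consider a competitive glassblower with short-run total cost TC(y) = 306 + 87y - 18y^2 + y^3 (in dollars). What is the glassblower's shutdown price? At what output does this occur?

$6 per unit, at y = 9

The firm shuts down when price falls below the minimum of average variable cost. AVC = VC/y = 87 - 18y + y^2.
dAVC/dy = -18 + 2y = 0 gives y = 9. min AVC = 87 - 18·9 + 9^2 = 6.
The firm shuts down for any P below $6.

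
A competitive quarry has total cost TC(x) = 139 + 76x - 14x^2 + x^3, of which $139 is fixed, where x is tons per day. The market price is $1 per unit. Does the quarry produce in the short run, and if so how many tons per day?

Shut down

From TC, MC = TC'(x) = 76 - 28x + 3x^2 and AVC = VC/x = 76 - 14x + x^2.
The AVC parabola has its vertex at x = 14/2 = 7, where AVC = 76 - 14·7 + 7^2 = $27.
Since P = $1 < min AVC = $27, price fails to cover variable cost at any output.
The firm minimizes its loss by shutting down and losing only its fixed cost of $139.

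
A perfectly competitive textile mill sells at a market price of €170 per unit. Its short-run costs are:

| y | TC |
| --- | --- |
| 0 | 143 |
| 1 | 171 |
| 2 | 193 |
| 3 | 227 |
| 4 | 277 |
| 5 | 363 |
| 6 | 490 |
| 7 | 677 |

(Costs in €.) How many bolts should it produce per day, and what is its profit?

y = 6; profit = €530

Profit at each row (π = 170y − TC): y=0: -143; y=1: -1; y=2: 147; y=3: 283; y=4: 403; y=5: 487; y=6: 530; y=7: 513.
Profit is maximized at y = 6. AVC there is 347/6 = €57.83 ≤ P, so producing beats shutting down (which would give -€143).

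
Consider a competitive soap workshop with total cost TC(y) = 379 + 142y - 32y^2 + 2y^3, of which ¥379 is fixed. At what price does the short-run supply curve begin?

¥14 per unit

Short-run supply begins at min AVC. From VC = 142y - 32y^2 + 2y^3, AVC = 142 - 32y + 2y^2.
At the minimum of AVC, MC = AVC. MC = 142 - 64y + 6y^2; setting MC = AVC gives 4y^2 - 32y = 0, so y = 8. min AVC = 14.
So the shutdown price is ¥14.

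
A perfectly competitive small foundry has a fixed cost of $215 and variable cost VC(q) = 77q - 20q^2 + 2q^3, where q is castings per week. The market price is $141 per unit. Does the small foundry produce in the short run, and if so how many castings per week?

Strip out fixed cost: VC = 77q - 20q^2 + 2q^3. Then AVC = 77 - 20q + 2q^2 and MC = 77 - 40q + 6q^2.
The AVC parabola has its vertex at q = 20/4 = 5, where AVC = 77 - 20·5 + 2·5^2 = $27.
Since P = $141 ≥ min AVC = $27, price covers variable cost and the firm should produce.
P = MC gives -64 - 40q + 6q^2 = 0, with roots -4/3 and 8. Take the larger (rising MC): q* = 8.
Check: AVC at q = 8 is $45 ≤ P, so revenue covers variable cost.
Profit = P·q − TC = 141·8 − 575 = $553.

Produce at q = 8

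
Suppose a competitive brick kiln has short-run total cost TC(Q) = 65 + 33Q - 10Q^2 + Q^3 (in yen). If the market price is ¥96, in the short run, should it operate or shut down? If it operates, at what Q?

Produce at Q = 9

From TC, MC = TC'(Q) = 33 - 20Q + 3Q^2 and AVC = VC/Q = 33 - 10Q + Q^2.
The AVC parabola has its vertex at Q = 10/2 = 5, where AVC = 33 - 10·5 + 5^2 = ¥8.
Since P = ¥96 ≥ min AVC = ¥8, price covers variable cost and the firm should produce.
Solving P = MC: -63 - 20Q + 3Q^2 = 0 ⇒ Q = -7/3 or 9. On the upward-sloping branch, Q* = 9.
Check: AVC at Q = 9 is ¥24 ≤ P, so revenue covers variable cost.
Profit = P·Q − TC = 96·9 − 281 = ¥583.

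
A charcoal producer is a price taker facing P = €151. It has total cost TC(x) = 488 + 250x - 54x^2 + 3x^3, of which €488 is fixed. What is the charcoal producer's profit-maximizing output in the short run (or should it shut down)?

Variable cost is VC = 250x - 54x^2 + 3x^3, so AVC = VC/x = 250 - 54x + 3x^2 and MC = dTC/dx = 250 - 108x + 9x^2.
AVC is minimized where dAVC/dx = -54 + 6x = 0, at x = 9; min AVC = 250 - 54·9 + 3·9^2 = €7.
P = €151 exceeds min AVC = €7, so the firm stays open.
P = MC gives 99 - 108x + 9x^2 = 0, with roots 1 and 11. Take the larger (rising MC): x* = 11.
Check: AVC at x = 11 is €19 ≤ P, so revenue covers variable cost.
Profit = P·x − TC = 151·11 − 697 = €964.

Produce at x = 11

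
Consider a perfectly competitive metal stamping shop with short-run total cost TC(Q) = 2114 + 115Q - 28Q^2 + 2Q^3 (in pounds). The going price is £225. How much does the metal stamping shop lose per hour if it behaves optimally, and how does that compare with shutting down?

Profit = -£178 at Q = 11

AVC = 115 - 28Q + 2Q^2; min AVC = £17 at Q = 7. Since P = £225 ≥ min AVC, the firm produces.
MC = 115 - 56Q + 6Q^2. Setting P = MC and taking the root on the rising branch gives Q* = 11.
TR = 225·11 = 2475. TC = 2114 + 539 = 2653. Profit = 2475 − 2653 = -£178.
Shutting down would mean losing the fixed cost of £2114, so operating at a loss of £178 is better by £1936.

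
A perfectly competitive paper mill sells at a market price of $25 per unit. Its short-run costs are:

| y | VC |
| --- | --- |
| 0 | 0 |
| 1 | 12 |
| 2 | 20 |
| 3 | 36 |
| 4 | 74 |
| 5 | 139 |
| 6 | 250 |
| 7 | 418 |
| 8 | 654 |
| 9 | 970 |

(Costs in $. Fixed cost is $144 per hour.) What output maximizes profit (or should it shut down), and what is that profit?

y = 3; profit = -$105

Tabulate TR − TC: y=0: -144; y=1: -131; y=2: -114; y=3: -105; y=4: -118; y=5: -158; y=6: -244; y=7: -387; y=8: -598; y=9: -889.
Profit is maximized at y = 3. AVC there is 36/3 = $12 ≤ P, so producing beats shutting down (which would give -$144).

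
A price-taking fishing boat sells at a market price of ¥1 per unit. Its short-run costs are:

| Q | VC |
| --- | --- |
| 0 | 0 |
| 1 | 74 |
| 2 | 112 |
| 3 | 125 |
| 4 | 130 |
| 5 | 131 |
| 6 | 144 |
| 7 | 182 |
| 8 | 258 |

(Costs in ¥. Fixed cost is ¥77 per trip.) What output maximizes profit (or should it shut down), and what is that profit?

Profit at each row (π = 1Q − TC): Q=0: -77; Q=1: -150; Q=2: -187; Q=3: -199; Q=4: -203; Q=5: -203; Q=6: -215; Q=7: -252; Q=8: -327.
Profit is highest at Q = 0. Equivalently, the lowest AVC in the table is 144/6 ≈ ¥24 at Q = 6, and P = ¥1 falls below it — price never covers variable cost, so the firm shuts down and loses only its fixed cost.

Q = 0 (shut down); profit = -¥77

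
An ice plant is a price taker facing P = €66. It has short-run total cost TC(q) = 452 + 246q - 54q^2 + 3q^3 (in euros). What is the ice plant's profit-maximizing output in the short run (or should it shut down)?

Produce at q = 10

Variable cost is VC = 246q - 54q^2 + 3q^3, so AVC = VC/q = 246 - 54q + 3q^2 and MC = dTC/dq = 246 - 108q + 9q^2.
AVC hits its minimum where MC = AVC, at q = 9, giving min AVC = 246 - 54·9 + 3·9^2 = €3.
Because €66 ≥ €3, revenue can cover variable cost; the firm operates.
Solving P = MC: 180 - 108q + 9q^2 = 0 ⇒ q = 2 or 10. On the upward-sloping branch, q* = 10.
Check: AVC at q = 10 is €6 ≤ P, so revenue covers variable cost.
Profit = P·q − TC = 66·10 − 512 = €148.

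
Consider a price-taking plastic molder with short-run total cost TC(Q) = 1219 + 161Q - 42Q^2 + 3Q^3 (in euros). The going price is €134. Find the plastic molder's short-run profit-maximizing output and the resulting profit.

Profit = -€247 at Q = 9

AVC = 161 - 42Q + 3Q^2; min AVC = €14 at Q = 7. Since P = €134 ≥ min AVC, the firm produces.
With MC = 161 - 84Q + 9Q^2, P = MC on the upward-sloping part at Q* = 9.
TR = 134·9 = 1206. TC = 1219 + 234 = 1453. Profit = 1206 − 1453 = -€247.
By producing, the firm covers all variable cost plus €972 of fixed cost; shutting down would lose the full €1219.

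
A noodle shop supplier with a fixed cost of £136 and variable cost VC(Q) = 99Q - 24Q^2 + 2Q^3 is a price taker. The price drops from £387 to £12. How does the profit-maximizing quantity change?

Output falls from 12 to 0 (the firm shuts down)

MC = 99 - 48Q + 6Q^2; the shutdown threshold is min AVC = £27 (at Q = 6).
At P = £387 ≥ min AVC, set P = MC on the rising branch: Q = 12.
At P = £12 < min AVC = £27, price no longer covers variable cost at any output, so the firm shuts down: Q = 0.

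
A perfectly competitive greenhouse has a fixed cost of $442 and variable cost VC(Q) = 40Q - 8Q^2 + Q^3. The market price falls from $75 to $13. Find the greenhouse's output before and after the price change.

Output falls from 7 to 0 (the firm shuts down)

MC = 40 - 16Q + 3Q^2; the shutdown threshold is min AVC = $24 (at Q = 4).
At P = $75 ≥ min AVC, set P = MC on the rising branch: Q = 7.
At P = $13 < min AVC = $24, price no longer covers variable cost at any output, so the firm shuts down: Q = 0.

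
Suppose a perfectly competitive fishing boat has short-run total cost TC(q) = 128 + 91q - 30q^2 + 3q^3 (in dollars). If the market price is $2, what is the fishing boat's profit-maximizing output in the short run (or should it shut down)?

Variable cost is VC = 91q - 30q^2 + 3q^3, so AVC = VC/q = 91 - 30q + 3q^2 and MC = dTC/dq = 91 - 60q + 9q^2.
AVC hits its minimum where MC = AVC, at q = 5, giving min AVC = 91 - 30·5 + 3·5^2 = $16.
With P < min AVC ($2 < $16), every unit sold adds to the loss.
Best response: produce nothing and absorb the $128 fixed cost.

Shut down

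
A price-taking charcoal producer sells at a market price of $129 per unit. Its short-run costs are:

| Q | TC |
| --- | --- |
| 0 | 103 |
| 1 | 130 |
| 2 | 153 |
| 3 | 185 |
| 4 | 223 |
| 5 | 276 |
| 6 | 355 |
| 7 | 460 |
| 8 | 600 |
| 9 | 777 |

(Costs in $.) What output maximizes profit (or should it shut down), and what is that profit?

Q = 7; profit = $443

Compute π = P·Q − TC at each output: Q=0: -103; Q=1: -1; Q=2: 105; Q=3: 202; Q=4: 293; Q=5: 369; Q=6: 419; Q=7: 443; Q=8: 432; Q=9: 384.
Profit is maximized at Q = 7. AVC there is 357/7 = $51 ≤ P, so producing beats shutting down (which would give -$103).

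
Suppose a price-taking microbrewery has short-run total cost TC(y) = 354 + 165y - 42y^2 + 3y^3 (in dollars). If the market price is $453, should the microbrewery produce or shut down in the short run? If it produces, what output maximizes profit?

From TC, MC = TC'(y) = 165 - 84y + 9y^2 and AVC = VC/y = 165 - 42y + 3y^2.
AVC hits its minimum where MC = AVC, at y = 7, giving min AVC = 165 - 42·7 + 3·7^2 = $18.
Because $453 ≥ $18, revenue can cover variable cost; the firm operates.
Solving P = MC: -288 - 84y + 9y^2 = 0 ⇒ y = -8/3 or 12. On the upward-sloping branch, y* = 12.
Check: AVC at y = 12 is $93 ≤ P, so revenue covers variable cost.
Profit = P·y − TC = 453·12 − 1470 = $3966.

Produce at y = 12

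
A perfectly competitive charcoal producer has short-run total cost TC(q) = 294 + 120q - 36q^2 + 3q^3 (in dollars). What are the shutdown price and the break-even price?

Shutdown price = $12; break-even price = $57

AVC = 120 - 36q + 3q^2; minimized at q = 6, giving min AVC = $12. That is the shutdown price.
ATC = 294/q + 120 - 36q + 3q^2. Setting dATC/dq = −294/q^2 − 36 + 6q = 0 gives q = 7 (since 6·7^3 − 36·7^2 = 294).
min ATC = 294/7 + 120 − 36·7 + 3·7^2 = $57. That is the break-even price.
Between these two prices the firm operates at a loss; above $57 it earns a profit.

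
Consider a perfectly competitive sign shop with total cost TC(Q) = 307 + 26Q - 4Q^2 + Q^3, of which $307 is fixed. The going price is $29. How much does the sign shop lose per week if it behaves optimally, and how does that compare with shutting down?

AVC = 26 - 4Q + Q^2; min AVC = $22 at Q = 2. Since P = $29 ≥ min AVC, the firm produces.
With MC = 26 - 8Q + 3Q^2, P = MC on the upward-sloping part at Q* = 3.
TR = 29·3 = 87. TC = 307 + 69 = 376. Profit = 87 − 376 = -$289.
That loss of $289 beats the $307 the firm would lose by shutting down; producing recovers $18 of fixed cost.

Profit = -$289 at Q = 3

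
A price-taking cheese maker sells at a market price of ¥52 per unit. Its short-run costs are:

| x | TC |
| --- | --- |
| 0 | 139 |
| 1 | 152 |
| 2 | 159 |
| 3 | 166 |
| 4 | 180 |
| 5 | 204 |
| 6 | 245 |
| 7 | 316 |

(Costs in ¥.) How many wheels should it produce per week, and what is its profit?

Compute π = P·x − TC at each output: x=0: -139; x=1: -100; x=2: -55; x=3: -10; x=4: 28; x=5: 56; x=6: 67; x=7: 48.
Profit is maximized at x = 6. AVC there is 106/6 = ¥17.67 ≤ P, so producing beats shutting down (which would give -¥139).

x = 6; profit = ¥67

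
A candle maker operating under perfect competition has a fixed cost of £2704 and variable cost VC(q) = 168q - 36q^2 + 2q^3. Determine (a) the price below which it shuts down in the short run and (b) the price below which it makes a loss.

Shutdown price = £6; break-even price = £246

AVC = 168 - 36q + 2q^2; minimized at q = 9, giving min AVC = £6. That is the shutdown price.
ATC = 2704/q + 168 - 36q + 2q^2. Setting dATC/dq = −2704/q^2 − 36 + 4q = 0 gives q = 13 (since 4·13^3 − 36·13^2 = 2704).
min ATC = 2704/13 + 168 − 36·13 + 2·13^2 = £246. That is the break-even price.
For £6 ≤ P < £246 the firm produces at a loss; below £6 it shuts down.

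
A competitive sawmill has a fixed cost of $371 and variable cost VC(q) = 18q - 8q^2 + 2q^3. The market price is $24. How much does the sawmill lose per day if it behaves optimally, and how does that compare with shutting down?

AVC = 18 - 8q + 2q^2 has its minimum $10 at q = 2; price $24 clears that bar, so the firm operates.
MC = 18 - 16q + 6q^2. Setting P = MC and taking the root on the rising branch gives q* = 3.
TR = 24·3 = 72. TC = 371 + 36 = 407. Profit = 72 − 407 = -$335.
That loss of $335 beats the $371 the firm would lose by shutting down; producing recovers $36 of fixed cost.

Profit = -$335 at q = 3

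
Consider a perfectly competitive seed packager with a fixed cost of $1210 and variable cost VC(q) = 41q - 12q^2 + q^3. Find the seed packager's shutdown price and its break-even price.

Shutdown price = $5; break-even price = $140

Shutdown price = min AVC. AVC = 41 - 12q + q^2, with vertex at q = 6 and minimum $5.
ATC = 1210/q + 41 - 12q + q^2. Setting dATC/dq = −1210/q^2 − 12 + 2q = 0 gives q = 11 (since 2·11^3 − 12·11^2 = 1210).
min ATC = 1210/11 + 41 − 12·11 + 11^2 = $140. That is the break-even price.
Between these two prices the firm operates at a loss; above $140 it earns a profit.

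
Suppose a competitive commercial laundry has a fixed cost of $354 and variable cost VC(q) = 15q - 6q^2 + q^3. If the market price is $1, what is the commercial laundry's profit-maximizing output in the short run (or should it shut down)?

Variable cost is VC = 15q - 6q^2 + q^3, so AVC = VC/q = 15 - 6q + q^2 and MC = dTC/dq = 15 - 12q + 3q^2.
The AVC parabola has its vertex at q = 6/2 = 3, where AVC = 15 - 6·3 + 3^2 = $6.
P = $1 lies below min AVC = $6; no output level covers variable cost.
The firm minimizes its loss by shutting down and losing only its fixed cost of $354.

Shut down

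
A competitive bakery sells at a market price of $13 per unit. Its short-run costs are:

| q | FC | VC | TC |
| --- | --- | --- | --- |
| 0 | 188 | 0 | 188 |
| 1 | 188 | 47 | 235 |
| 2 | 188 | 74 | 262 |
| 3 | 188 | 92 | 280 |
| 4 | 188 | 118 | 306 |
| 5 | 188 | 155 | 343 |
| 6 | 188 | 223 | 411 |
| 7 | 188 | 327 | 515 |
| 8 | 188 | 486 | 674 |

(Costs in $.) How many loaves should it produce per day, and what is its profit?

Profit at each row (π = 13q − TC): q=0: -188; q=1: -222; q=2: -236; q=3: -241; q=4: -254; q=5: -278; q=6: -333; q=7: -424; q=8: -570.
Profit is highest at q = 0. Equivalently, the lowest AVC in the table is 118/4 ≈ $29.50 at q = 4, and P = $13 falls below it — price never covers variable cost, so the firm shuts down and loses only its fixed cost.

q = 0 (shut down); profit = -$188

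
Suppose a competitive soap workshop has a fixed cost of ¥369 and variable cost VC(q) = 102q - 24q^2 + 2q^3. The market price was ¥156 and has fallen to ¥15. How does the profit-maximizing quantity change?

AVC = 102 - 24q + 2q^2, minimized at q = 6 where min AVC = ¥30. MC = 102 - 48q + 6q^2.
At P = ¥156 ≥ min AVC, set P = MC on the rising branch: q = 9.
At P = ¥15 < min AVC = ¥30, price no longer covers variable cost at any output, so the firm shuts down: q = 0.

Output falls from 9 to 0 (the firm shuts down)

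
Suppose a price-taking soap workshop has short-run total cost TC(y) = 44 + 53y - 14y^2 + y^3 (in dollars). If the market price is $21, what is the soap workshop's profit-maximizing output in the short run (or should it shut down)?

Variable cost is VC = 53y - 14y^2 + y^3, so AVC = VC/y = 53 - 14y + y^2 and MC = dTC/dy = 53 - 28y + 3y^2.
AVC is minimized where dAVC/dy = -14 + 2y = 0, at y = 7; min AVC = 53 - 14·7 + 7^2 = $4.
Since P = $21 ≥ min AVC = $4, price covers variable cost and the firm should produce.
Set P = MC: 21 = 53 - 28y + 3y^2 → 32 - 28y + 3y^2 = 0. The roots are y = 4/3 and y = 8; the profit-maximizing output is on the rising part of MC, so y* = 8.
Check: AVC at y = 8 is $5 ≤ P, so revenue covers variable cost.
Profit = P·y − TC = 21·8 − 84 = $84.

Produce at y = 8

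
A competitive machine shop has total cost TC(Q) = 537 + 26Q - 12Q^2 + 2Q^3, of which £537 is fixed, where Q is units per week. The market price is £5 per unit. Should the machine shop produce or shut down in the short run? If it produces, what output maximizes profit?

Variable cost is VC = 26Q - 12Q^2 + 2Q^3, so AVC = VC/Q = 26 - 12Q + 2Q^2 and MC = dTC/dQ = 26 - 24Q + 6Q^2.
The AVC parabola has its vertex at Q = 12/4 = 3, where AVC = 26 - 12·3 + 2·3^2 = £8.
Since P = £5 < min AVC = £8, price fails to cover variable cost at any output.
Shutting down limits the loss to fixed cost, £537.

Shut down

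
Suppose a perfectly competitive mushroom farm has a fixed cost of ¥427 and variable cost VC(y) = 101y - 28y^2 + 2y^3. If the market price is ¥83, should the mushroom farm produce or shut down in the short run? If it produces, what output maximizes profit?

Produce at y = 9

Variable cost is VC = 101y - 28y^2 + 2y^3, so AVC = VC/y = 101 - 28y + 2y^2 and MC = dTC/dy = 101 - 56y + 6y^2.
AVC hits its minimum where MC = AVC, at y = 7, giving min AVC = 101 - 28·7 + 2·7^2 = ¥3.
Because ¥83 ≥ ¥3, revenue can cover variable cost; the firm operates.
P = MC gives 18 - 56y + 6y^2 = 0, with roots 1/3 and 9. Take the larger (rising MC): y* = 9.
Check: AVC at y = 9 is ¥11 ≤ P, so revenue covers variable cost.
Profit = P·y − TC = 83·9 − 526 = ¥221.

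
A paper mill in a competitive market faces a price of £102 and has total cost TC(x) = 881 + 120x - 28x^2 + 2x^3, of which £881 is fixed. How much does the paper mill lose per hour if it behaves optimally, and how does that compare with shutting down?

Profit = -£233 at x = 9

AVC = 120 - 28x + 2x^2 has its minimum £22 at x = 7; price £102 clears that bar, so the firm operates.
MC = 120 - 56x + 6x^2. Setting P = MC and taking the root on the rising branch gives x* = 9.
TR = 102·9 = 918. TC = 881 + 270 = 1151. Profit = 918 − 1151 = -£233.
That loss of £233 beats the £881 the firm would lose by shutting down; producing recovers £648 of fixed cost.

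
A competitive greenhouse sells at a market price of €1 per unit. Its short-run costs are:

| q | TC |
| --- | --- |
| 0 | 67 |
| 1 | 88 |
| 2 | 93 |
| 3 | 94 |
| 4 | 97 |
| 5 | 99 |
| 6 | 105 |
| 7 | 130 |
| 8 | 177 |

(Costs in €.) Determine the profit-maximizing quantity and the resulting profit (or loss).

q = 0 (shut down); profit = -€67

Profit at each row (π = 1q − TC): q=0: -67; q=1: -87; q=2: -91; q=3: -91; q=4: -93; q=5: -94; q=6: -99; q=7: -123; q=8: -169.
Profit is highest at q = 0. Equivalently, the lowest AVC in the table is 38/6 ≈ €6.33 at q = 6, and P = €1 falls below it — price never covers variable cost, so the firm shuts down and loses only its fixed cost.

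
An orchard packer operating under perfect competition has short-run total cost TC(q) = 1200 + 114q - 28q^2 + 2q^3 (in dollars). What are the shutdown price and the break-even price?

Shutdown price = $16; break-even price = $154

Shutdown price = min AVC. AVC = 114 - 28q + 2q^2, with vertex at q = 7 and minimum $16.
ATC = 1200/q + 114 - 28q + 2q^2. Setting dATC/dq = −1200/q^2 − 28 + 4q = 0 gives q = 10 (since 4·10^3 − 28·10^2 = 1200).
min ATC = 1200/10 + 114 − 28·10 + 2·10^2 = $154. That is the break-even price.
Between these two prices the firm operates at a loss; above $154 it earns a profit.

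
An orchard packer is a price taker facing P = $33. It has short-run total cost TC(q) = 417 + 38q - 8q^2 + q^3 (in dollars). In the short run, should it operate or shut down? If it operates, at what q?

Produce at q = 5

Strip out fixed cost: VC = 38q - 8q^2 + q^3. Then AVC = 38 - 8q + q^2 and MC = 38 - 16q + 3q^2.
The AVC parabola has its vertex at q = 8/2 = 4, where AVC = 38 - 8·4 + 4^2 = $22.
Since P = $33 ≥ min AVC = $22, price covers variable cost and the firm should produce.
Set P = MC: 33 = 38 - 16q + 3q^2 → 5 - 16q + 3q^2 = 0. The roots are q = 1/3 and q = 5; the profit-maximizing output is on the rising part of MC, so q* = 5.
Check: AVC at q = 5 is $23 ≤ P, so revenue covers variable cost.
Profit = P·q − TC = 33·5 − 532 = -$367, a loss, but smaller than the $417 fixed cost the firm would lose by shutting down.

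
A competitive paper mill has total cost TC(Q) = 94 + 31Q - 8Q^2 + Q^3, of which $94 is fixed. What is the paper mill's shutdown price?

Short-run supply begins at min AVC. From VC = 31Q - 8Q^2 + Q^3, AVC = 31 - 8Q + Q^2.
dAVC/dQ = -8 + 2Q = 0 gives Q = 4. min AVC = 31 - 8·4 + 4^2 = 15.
So the shutdown price is $15.

$15 per unit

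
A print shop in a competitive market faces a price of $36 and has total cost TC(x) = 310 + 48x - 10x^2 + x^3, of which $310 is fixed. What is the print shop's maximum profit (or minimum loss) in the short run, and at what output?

AVC = 48 - 10x + x^2; min AVC = $23 at x = 5. Since P = $36 ≥ min AVC, the firm produces.
With MC = 48 - 20x + 3x^2, P = MC on the upward-sloping part at x* = 6.
TR = 36·6 = 216. TC = 310 + 144 = 454. Profit = 216 − 454 = -$238.
By producing, the firm covers all variable cost plus $72 of fixed cost; shutting down would lose the full $310.

Profit = -$238 at x = 6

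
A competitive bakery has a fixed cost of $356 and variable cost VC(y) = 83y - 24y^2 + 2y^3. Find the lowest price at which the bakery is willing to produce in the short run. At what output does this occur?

$11 per unit, at y = 6

The firm shuts down when price falls below the minimum of average variable cost. AVC = VC/y = 83 - 24y + 2y^2.
dAVC/dy = -24 + 4y = 0 gives y = 6. min AVC = 83 - 24·6 + 2·6^2 = 11.
For P < $11 the firm produces nothing.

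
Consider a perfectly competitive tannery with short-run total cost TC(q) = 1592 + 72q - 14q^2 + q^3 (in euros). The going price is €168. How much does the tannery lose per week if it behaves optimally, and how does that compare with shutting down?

Profit = -€152 at q = 12

AVC = 72 - 14q + q^2; min AVC = €23 at q = 7. Since P = €168 ≥ min AVC, the firm produces.
MC = 72 - 28q + 3q^2. Setting P = MC and taking the root on the rising branch gives q* = 12.
TR = 168·12 = 2016. TC = 1592 + 576 = 2168. Profit = 2016 − 2168 = -€152.
By producing, the firm covers all variable cost plus €1440 of fixed cost; shutting down would lose the full €1592.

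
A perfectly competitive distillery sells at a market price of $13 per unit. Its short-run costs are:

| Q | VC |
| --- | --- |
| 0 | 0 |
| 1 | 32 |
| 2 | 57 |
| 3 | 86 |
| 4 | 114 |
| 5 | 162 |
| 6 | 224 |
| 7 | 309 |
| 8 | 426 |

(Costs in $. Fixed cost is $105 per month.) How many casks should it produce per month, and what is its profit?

Tabulate TR − TC: Q=0: -105; Q=1: -124; Q=2: -136; Q=3: -152; Q=4: -167; Q=5: -202; Q=6: -251; Q=7: -323; Q=8: -427.
Profit is highest at Q = 0. Equivalently, the lowest AVC in the table is 57/2 ≈ $28.50 at Q = 2, and P = $13 falls below it — price never covers variable cost, so the firm shuts down and loses only its fixed cost.

Q = 0 (shut down); profit = -$105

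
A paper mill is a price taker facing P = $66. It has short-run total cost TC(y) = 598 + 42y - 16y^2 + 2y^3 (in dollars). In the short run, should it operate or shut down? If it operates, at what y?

Produce at y = 6

From TC, MC = TC'(y) = 42 - 32y + 6y^2 and AVC = VC/y = 42 - 16y + 2y^2.
AVC hits its minimum where MC = AVC, at y = 4, giving min AVC = 42 - 16·4 + 2·4^2 = $10.
Since P = $66 ≥ min AVC = $10, price covers variable cost and the firm should produce.
Solving P = MC: -24 - 32y + 6y^2 = 0 ⇒ y = -2/3 or 6. On the upward-sloping branch, y* = 6.
Check: AVC at y = 6 is $18 ≤ P, so revenue covers variable cost.
Profit = P·y − TC = 66·6 − 706 = -$310, a loss, but smaller than the $598 fixed cost the firm would lose by shutting down.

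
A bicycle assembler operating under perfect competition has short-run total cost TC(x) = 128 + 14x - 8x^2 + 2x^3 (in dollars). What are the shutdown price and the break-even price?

Shutdown price = $6; break-even price = $46

Shutdown price = min AVC. AVC = 14 - 8x + 2x^2, with vertex at x = 2 and minimum $6.
ATC = 128/x + 14 - 8x + 2x^2. Setting dATC/dx = −128/x^2 − 8 + 4x = 0 gives x = 4 (since 4·4^3 − 8·4^2 = 128).
min ATC = 128/4 + 14 − 8·4 + 2·4^2 = $46. That is the break-even price.
For $6 ≤ P < $46 the firm produces at a loss; below $6 it shuts down.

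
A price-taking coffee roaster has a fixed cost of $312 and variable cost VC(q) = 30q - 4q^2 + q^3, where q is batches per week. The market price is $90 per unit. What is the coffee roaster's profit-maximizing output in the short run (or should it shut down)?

Variable cost is VC = 30q - 4q^2 + q^3, so AVC = VC/q = 30 - 4q + q^2 and MC = dTC/dq = 30 - 8q + 3q^2.
AVC hits its minimum where MC = AVC, at q = 2, giving min AVC = 30 - 4·2 + 2^2 = $26.
Since P = $90 ≥ min AVC = $26, price covers variable cost and the firm should produce.
Solving P = MC: -60 - 8q + 3q^2 = 0 ⇒ q = -10/3 or 6. On the upward-sloping branch, q* = 6.
Check: AVC at q = 6 is $42 ≤ P, so revenue covers variable cost.
Profit = P·q − TC = 90·6 − 564 = -$24, a loss, but smaller than the $312 fixed cost the firm would lose by shutting down.

Produce at q = 6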